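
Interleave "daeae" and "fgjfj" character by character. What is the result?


Interleaving "daeae" and "fgjfj":
  Position 0: 'd' from first, 'f' from second => "df"
  Position 1: 'a' from first, 'g' from second => "ag"
  Position 2: 'e' from first, 'j' from second => "ej"
  Position 3: 'a' from first, 'f' from second => "af"
  Position 4: 'e' from first, 'j' from second => "ej"
Result: dfagejafej

dfagejafej


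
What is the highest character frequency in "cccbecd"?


Input: cccbecd
Character counts:
  'b': 1
  'c': 4
  'd': 1
  'e': 1
Maximum frequency: 4

4


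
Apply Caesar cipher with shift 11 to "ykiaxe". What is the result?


Caesar cipher: shift "ykiaxe" by 11
  'y' (pos 24) + 11 = pos 9 = 'j'
  'k' (pos 10) + 11 = pos 21 = 'v'
  'i' (pos 8) + 11 = pos 19 = 't'
  'a' (pos 0) + 11 = pos 11 = 'l'
  'x' (pos 23) + 11 = pos 8 = 'i'
  'e' (pos 4) + 11 = pos 15 = 'p'
Result: jvtlip

jvtlip


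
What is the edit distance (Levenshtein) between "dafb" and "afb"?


Computing edit distance: "dafb" -> "afb"
DP table:
           a    f    b
      0    1    2    3
  d   1    1    2    3
  a   2    1    2    3
  f   3    2    1    2
  b   4    3    2    1
Edit distance = dp[4][3] = 1

1


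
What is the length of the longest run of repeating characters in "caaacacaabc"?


Input: "caaacacaabc"
Scanning for longest run:
  Position 1 ('a'): new char, reset run to 1
  Position 2 ('a'): continues run of 'a', length=2
  Position 3 ('a'): continues run of 'a', length=3
  Position 4 ('c'): new char, reset run to 1
  Position 5 ('a'): new char, reset run to 1
  Position 6 ('c'): new char, reset run to 1
  Position 7 ('a'): new char, reset run to 1
  Position 8 ('a'): continues run of 'a', length=2
  Position 9 ('b'): new char, reset run to 1
  Position 10 ('c'): new char, reset run to 1
Longest run: 'a' with length 3

3


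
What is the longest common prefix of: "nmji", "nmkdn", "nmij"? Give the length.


Words: nmji, nmkdn, nmij
  Position 0: all 'n' => match
  Position 1: all 'm' => match
  Position 2: ('j', 'k', 'i') => mismatch, stop
LCP = "nm" (length 2)

2


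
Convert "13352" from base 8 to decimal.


Input: "13352" in base 8
Positional expansion:
  Digit '1' (value 1) x 8^4 = 4096
  Digit '3' (value 3) x 8^3 = 1536
  Digit '3' (value 3) x 8^2 = 192
  Digit '5' (value 5) x 8^1 = 40
  Digit '2' (value 2) x 8^0 = 2
Sum = 5866

5866


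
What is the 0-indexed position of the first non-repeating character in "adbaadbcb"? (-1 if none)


Input: adbaadbcb
Character frequencies:
  'a': 3
  'b': 3
  'c': 1
  'd': 2
Scanning left to right for freq == 1:
  Position 0 ('a'): freq=3, skip
  Position 1 ('d'): freq=2, skip
  Position 2 ('b'): freq=3, skip
  Position 3 ('a'): freq=3, skip
  Position 4 ('a'): freq=3, skip
  Position 5 ('d'): freq=2, skip
  Position 6 ('b'): freq=3, skip
  Position 7 ('c'): unique! => answer = 7

7


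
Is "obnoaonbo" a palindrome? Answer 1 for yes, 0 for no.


Input: obnoaonbo
Reversed: obnoaonbo
  Compare pos 0 ('o') with pos 8 ('o'): match
  Compare pos 1 ('b') with pos 7 ('b'): match
  Compare pos 2 ('n') with pos 6 ('n'): match
  Compare pos 3 ('o') with pos 5 ('o'): match
Result: palindrome

1


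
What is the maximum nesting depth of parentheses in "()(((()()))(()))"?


Input: "()(((()()))(()))"
Tracking depth:
  Position 0 '(': depth becomes 1
  Position 1 ')': depth becomes 0
  Position 2 '(': depth becomes 1
  Position 3 '(': depth becomes 2
  Position 4 '(': depth becomes 3
  Position 5 '(': depth becomes 4
  Position 6 ')': depth becomes 3
  Position 7 '(': depth becomes 4
  Position 8 ')': depth becomes 3
  Position 9 ')': depth becomes 2
  Position 10 ')': depth becomes 1
  Position 11 '(': depth becomes 2
  Position 12 '(': depth becomes 3
  Position 13 ')': depth becomes 2
  Position 14 ')': depth becomes 1
  Position 15 ')': depth becomes 0
Maximum depth reached: 4

4


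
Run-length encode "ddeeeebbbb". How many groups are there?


Input: ddeeeebbbb
Scanning for consecutive runs:
  Group 1: 'd' x 2 (positions 0-1)
  Group 2: 'e' x 4 (positions 2-5)
  Group 3: 'b' x 4 (positions 6-9)
Total groups: 3

3


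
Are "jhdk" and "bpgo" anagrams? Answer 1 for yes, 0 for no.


Strings: "jhdk", "bpgo"
Sorted first:  dhjk
Sorted second: bgop
Differ at position 0: 'd' vs 'b' => not anagrams

0


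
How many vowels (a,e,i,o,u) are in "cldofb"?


Input: cldofb
Checking each character:
  'c' at position 0: consonant
  'l' at position 1: consonant
  'd' at position 2: consonant
  'o' at position 3: vowel (running total: 1)
  'f' at position 4: consonant
  'b' at position 5: consonant
Total vowels: 1

1


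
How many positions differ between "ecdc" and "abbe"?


Comparing "ecdc" and "abbe" position by position:
  Position 0: 'e' vs 'a' => DIFFER
  Position 1: 'c' vs 'b' => DIFFER
  Position 2: 'd' vs 'b' => DIFFER
  Position 3: 'c' vs 'e' => DIFFER
Positions that differ: 4

4


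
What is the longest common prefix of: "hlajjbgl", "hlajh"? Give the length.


Words: hlajjbgl, hlajh
  Position 0: all 'h' => match
  Position 1: all 'l' => match
  Position 2: all 'a' => match
  Position 3: all 'j' => match
  Position 4: ('j', 'h') => mismatch, stop
LCP = "hlaj" (length 4)

4


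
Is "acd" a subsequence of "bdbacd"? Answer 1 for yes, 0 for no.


Check if "acd" is a subsequence of "bdbacd"
Greedy scan:
  Position 0 ('b'): no match needed
  Position 1 ('d'): no match needed
  Position 2 ('b'): no match needed
  Position 3 ('a'): matches sub[0] = 'a'
  Position 4 ('c'): matches sub[1] = 'c'
  Position 5 ('d'): matches sub[2] = 'd'
All 3 characters matched => is a subsequence

1


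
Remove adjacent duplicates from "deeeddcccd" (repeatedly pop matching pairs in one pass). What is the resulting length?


Input: deeeddcccd
Stack-based adjacent duplicate removal:
  Read 'd': push. Stack: d
  Read 'e': push. Stack: de
  Read 'e': matches stack top 'e' => pop. Stack: d
  Read 'e': push. Stack: de
  Read 'd': push. Stack: ded
  Read 'd': matches stack top 'd' => pop. Stack: de
  Read 'c': push. Stack: dec
  Read 'c': matches stack top 'c' => pop. Stack: de
  Read 'c': push. Stack: dec
  Read 'd': push. Stack: decd
Final stack: "decd" (length 4)

4


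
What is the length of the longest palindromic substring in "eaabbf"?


Input: "eaabbf"
Checking substrings for palindromes:
  [1:3] "aa" (len 2) => palindrome
  [3:5] "bb" (len 2) => palindrome
Longest palindromic substring: "aa" with length 2

2


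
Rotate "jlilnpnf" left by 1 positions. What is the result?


Input: "jlilnpnf", rotate left by 1
First 1 characters: "j"
Remaining characters: "lilnpnf"
Concatenate remaining + first: "lilnpnf" + "j" = "lilnpnfj"

lilnpnfj


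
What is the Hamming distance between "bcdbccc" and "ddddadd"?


Comparing "bcdbccc" and "ddddadd" position by position:
  Position 0: 'b' vs 'd' => differ
  Position 1: 'c' vs 'd' => differ
  Position 2: 'd' vs 'd' => same
  Position 3: 'b' vs 'd' => differ
  Position 4: 'c' vs 'a' => differ
  Position 5: 'c' vs 'd' => differ
  Position 6: 'c' vs 'd' => differ
Total differences (Hamming distance): 6

6


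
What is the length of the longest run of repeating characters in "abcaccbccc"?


Input: "abcaccbccc"
Scanning for longest run:
  Position 1 ('b'): new char, reset run to 1
  Position 2 ('c'): new char, reset run to 1
  Position 3 ('a'): new char, reset run to 1
  Position 4 ('c'): new char, reset run to 1
  Position 5 ('c'): continues run of 'c', length=2
  Position 6 ('b'): new char, reset run to 1
  Position 7 ('c'): new char, reset run to 1
  Position 8 ('c'): continues run of 'c', length=2
  Position 9 ('c'): continues run of 'c', length=3
Longest run: 'c' with length 3

3


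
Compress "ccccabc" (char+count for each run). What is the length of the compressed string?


Input: ccccabc
Runs:
  'c' x 4 => "c4"
  'a' x 1 => "a1"
  'b' x 1 => "b1"
  'c' x 1 => "c1"
Compressed: "c4a1b1c1"
Compressed length: 8

8


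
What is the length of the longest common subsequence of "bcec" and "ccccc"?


LCS of "bcec" and "ccccc"
DP table:
           c    c    c    c    c
      0    0    0    0    0    0
  b   0    0    0    0    0    0
  c   0    1    1    1    1    1
  e   0    1    1    1    1    1
  c   0    1    2    2    2    2
LCS length = dp[4][5] = 2

2


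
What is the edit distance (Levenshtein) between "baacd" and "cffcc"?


Computing edit distance: "baacd" -> "cffcc"
DP table:
           c    f    f    c    c
      0    1    2    3    4    5
  b   1    1    2    3    4    5
  a   2    2    2    3    4    5
  a   3    3    3    3    4    5
  c   4    3    4    4    3    4
  d   5    4    4    5    4    4
Edit distance = dp[5][5] = 4

4


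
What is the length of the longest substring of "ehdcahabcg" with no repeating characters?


Input: "ehdcahabcg"
Sliding window (track last position of each char):
  Position 0 ('e'): window [0,0] length 1 -- new best
  Position 1 ('h'): window [0,1] length 2 -- new best
  Position 2 ('d'): window [0,2] length 3 -- new best
  Position 3 ('c'): window [0,3] length 4 -- new best
  Position 4 ('a'): window [0,4] length 5 -- new best
  Position 5 ('h'): repeat (last at 1), move window start to 2
  Position 5 ('h'): window [2,5] length 4
  Position 6 ('a'): repeat (last at 4), move window start to 5
  Position 6 ('a'): window [5,6] length 2
  Position 7 ('b'): window [5,7] length 3
  Position 8 ('c'): window [5,8] length 4
  Position 9 ('g'): window [5,9] length 5
Longest substring with no repeats: "ehdca" with length 5

5


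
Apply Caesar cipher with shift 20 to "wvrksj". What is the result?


Caesar cipher: shift "wvrksj" by 20
  'w' (pos 22) + 20 = pos 16 = 'q'
  'v' (pos 21) + 20 = pos 15 = 'p'
  'r' (pos 17) + 20 = pos 11 = 'l'
  'k' (pos 10) + 20 = pos 4 = 'e'
  's' (pos 18) + 20 = pos 12 = 'm'
  'j' (pos 9) + 20 = pos 3 = 'd'
Result: qplemd

qplemd


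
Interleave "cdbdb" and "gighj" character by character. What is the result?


Interleaving "cdbdb" and "gighj":
  Position 0: 'c' from first, 'g' from second => "cg"
  Position 1: 'd' from first, 'i' from second => "di"
  Position 2: 'b' from first, 'g' from second => "bg"
  Position 3: 'd' from first, 'h' from second => "dh"
  Position 4: 'b' from first, 'j' from second => "bj"
Result: cgdibgdhbj

cgdibgdhbj


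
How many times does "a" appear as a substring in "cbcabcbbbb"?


Searching for "a" in "cbcabcbbbb"
Scanning each position:
  Position 0: "c" => no
  Position 1: "b" => no
  Position 2: "c" => no
  Position 3: "a" => MATCH
  Position 4: "b" => no
  Position 5: "c" => no
  Position 6: "b" => no
  Position 7: "b" => no
  Position 8: "b" => no
  Position 9: "b" => no
Total occurrences: 1

1


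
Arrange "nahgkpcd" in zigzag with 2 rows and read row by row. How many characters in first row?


Zigzag "nahgkpcd" into 2 rows:
Placing characters:
  'n' => row 0
  'a' => row 1
  'h' => row 0
  'g' => row 1
  'k' => row 0
  'p' => row 1
  'c' => row 0
  'd' => row 1
Rows:
  Row 0: "nhkc"
  Row 1: "agpd"
First row length: 4

4


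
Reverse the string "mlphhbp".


Input: mlphhbp
Reading characters right to left:
  Position 6: 'p'
  Position 5: 'b'
  Position 4: 'h'
  Position 3: 'h'
  Position 2: 'p'
  Position 1: 'l'
  Position 0: 'm'
Reversed: pbhhplm

pbhhplm


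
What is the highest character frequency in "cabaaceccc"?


Input: cabaaceccc
Character counts:
  'a': 3
  'b': 1
  'c': 5
  'e': 1
Maximum frequency: 5

5


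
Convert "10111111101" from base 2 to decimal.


Input: "10111111101" in base 2
Positional expansion:
  Digit '1' (value 1) x 2^10 = 1024
  Digit '0' (value 0) x 2^9 = 0
  Digit '1' (value 1) x 2^8 = 256
  Digit '1' (value 1) x 2^7 = 128
  Digit '1' (value 1) x 2^6 = 64
  Digit '1' (value 1) x 2^5 = 32
  Digit '1' (value 1) x 2^4 = 16
  Digit '1' (value 1) x 2^3 = 8
  Digit '1' (value 1) x 2^2 = 4
  Digit '0' (value 0) x 2^1 = 0
  Digit '1' (value 1) x 2^0 = 1
Sum = 1533

1533


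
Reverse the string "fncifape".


Input: fncifape
Reading characters right to left:
  Position 7: 'e'
  Position 6: 'p'
  Position 5: 'a'
  Position 4: 'f'
  Position 3: 'i'
  Position 2: 'c'
  Position 1: 'n'
  Position 0: 'f'
Reversed: epaficnf

epaficnf


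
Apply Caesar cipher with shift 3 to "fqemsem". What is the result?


Caesar cipher: shift "fqemsem" by 3
  'f' (pos 5) + 3 = pos 8 = 'i'
  'q' (pos 16) + 3 = pos 19 = 't'
  'e' (pos 4) + 3 = pos 7 = 'h'
  'm' (pos 12) + 3 = pos 15 = 'p'
  's' (pos 18) + 3 = pos 21 = 'v'
  'e' (pos 4) + 3 = pos 7 = 'h'
  'm' (pos 12) + 3 = pos 15 = 'p'
Result: ithpvhp

ithpvhp


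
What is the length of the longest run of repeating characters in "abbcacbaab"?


Input: "abbcacbaab"
Scanning for longest run:
  Position 1 ('b'): new char, reset run to 1
  Position 2 ('b'): continues run of 'b', length=2
  Position 3 ('c'): new char, reset run to 1
  Position 4 ('a'): new char, reset run to 1
  Position 5 ('c'): new char, reset run to 1
  Position 6 ('b'): new char, reset run to 1
  Position 7 ('a'): new char, reset run to 1
  Position 8 ('a'): continues run of 'a', length=2
  Position 9 ('b'): new char, reset run to 1
Longest run: 'b' with length 2

2


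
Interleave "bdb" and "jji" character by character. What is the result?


Interleaving "bdb" and "jji":
  Position 0: 'b' from first, 'j' from second => "bj"
  Position 1: 'd' from first, 'j' from second => "dj"
  Position 2: 'b' from first, 'i' from second => "bi"
Result: bjdjbi

bjdjbi


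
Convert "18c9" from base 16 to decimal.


Input: "18c9" in base 16
Positional expansion:
  Digit '1' (value 1) x 16^3 = 4096
  Digit '8' (value 8) x 16^2 = 2048
  Digit 'c' (value 12) x 16^1 = 192
  Digit '9' (value 9) x 16^0 = 9
Sum = 6345

6345


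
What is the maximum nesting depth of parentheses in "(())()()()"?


Input: "(())()()()"
Tracking depth:
  Position 0 '(': depth becomes 1
  Position 1 '(': depth becomes 2
  Position 2 ')': depth becomes 1
  Position 3 ')': depth becomes 0
  Position 4 '(': depth becomes 1
  Position 5 ')': depth becomes 0
  Position 6 '(': depth becomes 1
  Position 7 ')': depth becomes 0
  Position 8 '(': depth becomes 1
  Position 9 ')': depth becomes 0
Maximum depth reached: 2

2


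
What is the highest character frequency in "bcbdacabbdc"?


Input: bcbdacabbdc
Character counts:
  'a': 2
  'b': 4
  'c': 3
  'd': 2
Maximum frequency: 4

4


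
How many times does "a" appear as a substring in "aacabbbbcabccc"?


Searching for "a" in "aacabbbbcabccc"
Scanning each position:
  Position 0: "a" => MATCH
  Position 1: "a" => MATCH
  Position 2: "c" => no
  Position 3: "a" => MATCH
  Position 4: "b" => no
  Position 5: "b" => no
  Position 6: "b" => no
  Position 7: "b" => no
  Position 8: "c" => no
  Position 9: "a" => MATCH
  Position 10: "b" => no
  Position 11: "c" => no
  Position 12: "c" => no
  Position 13: "c" => no
Total occurrences: 4

4


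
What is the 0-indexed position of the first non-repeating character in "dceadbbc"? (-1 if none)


Input: dceadbbc
Character frequencies:
  'a': 1
  'b': 2
  'c': 2
  'd': 2
  'e': 1
Scanning left to right for freq == 1:
  Position 0 ('d'): freq=2, skip
  Position 1 ('c'): freq=2, skip
  Position 2 ('e'): unique! => answer = 2

2


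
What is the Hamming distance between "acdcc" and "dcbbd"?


Comparing "acdcc" and "dcbbd" position by position:
  Position 0: 'a' vs 'd' => differ
  Position 1: 'c' vs 'c' => same
  Position 2: 'd' vs 'b' => differ
  Position 3: 'c' vs 'b' => differ
  Position 4: 'c' vs 'd' => differ
Total differences (Hamming distance): 4

4


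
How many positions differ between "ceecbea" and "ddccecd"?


Comparing "ceecbea" and "ddccecd" position by position:
  Position 0: 'c' vs 'd' => DIFFER
  Position 1: 'e' vs 'd' => DIFFER
  Position 2: 'e' vs 'c' => DIFFER
  Position 3: 'c' vs 'c' => same
  Position 4: 'b' vs 'e' => DIFFER
  Position 5: 'e' vs 'c' => DIFFER
  Position 6: 'a' vs 'd' => DIFFER
Positions that differ: 6

6


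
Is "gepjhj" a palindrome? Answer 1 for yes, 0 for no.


Input: gepjhj
Reversed: jhjpeg
  Compare pos 0 ('g') with pos 5 ('j'): MISMATCH
  Compare pos 1 ('e') with pos 4 ('h'): MISMATCH
  Compare pos 2 ('p') with pos 3 ('j'): MISMATCH
Result: not a palindrome

0


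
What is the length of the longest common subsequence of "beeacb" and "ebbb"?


LCS of "beeacb" and "ebbb"
DP table:
           e    b    b    b
      0    0    0    0    0
  b   0    0    1    1    1
  e   0    1    1    1    1
  e   0    1    1    1    1
  a   0    1    1    1    1
  c   0    1    1    1    1
  b   0    1    2    2    2
LCS length = dp[6][4] = 2

2


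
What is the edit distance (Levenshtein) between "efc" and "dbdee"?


Computing edit distance: "efc" -> "dbdee"
DP table:
           d    b    d    e    e
      0    1    2    3    4    5
  e   1    1    2    3    3    4
  f   2    2    2    3    4    4
  c   3    3    3    3    4    5
Edit distance = dp[3][5] = 5

5


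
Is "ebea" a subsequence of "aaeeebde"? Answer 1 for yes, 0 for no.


Check if "ebea" is a subsequence of "aaeeebde"
Greedy scan:
  Position 0 ('a'): no match needed
  Position 1 ('a'): no match needed
  Position 2 ('e'): matches sub[0] = 'e'
  Position 3 ('e'): no match needed
  Position 4 ('e'): no match needed
  Position 5 ('b'): matches sub[1] = 'b'
  Position 6 ('d'): no match needed
  Position 7 ('e'): matches sub[2] = 'e'
Only matched 3/4 characters => not a subsequence

0


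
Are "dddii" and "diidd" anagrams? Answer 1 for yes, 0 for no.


Strings: "dddii", "diidd"
Sorted first:  dddii
Sorted second: dddii
Sorted forms match => anagrams

1


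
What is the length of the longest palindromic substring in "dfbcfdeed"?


Input: "dfbcfdeed"
Checking substrings for palindromes:
  [5:9] "deed" (len 4) => palindrome
  [6:8] "ee" (len 2) => palindrome
Longest palindromic substring: "deed" with length 4

4


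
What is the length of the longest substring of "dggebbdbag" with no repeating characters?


Input: "dggebbdbag"
Sliding window (track last position of each char):
  Position 0 ('d'): window [0,0] length 1 -- new best
  Position 1 ('g'): window [0,1] length 2 -- new best
  Position 2 ('g'): repeat (last at 1), move window start to 2
  Position 2 ('g'): window [2,2] length 1
  Position 3 ('e'): window [2,3] length 2
  Position 4 ('b'): window [2,4] length 3 -- new best
  Position 5 ('b'): repeat (last at 4), move window start to 5
  Position 5 ('b'): window [5,5] length 1
  Position 6 ('d'): window [5,6] length 2
  Position 7 ('b'): repeat (last at 5), move window start to 6
  Position 7 ('b'): window [6,7] length 2
  Position 8 ('a'): window [6,8] length 3
  Position 9 ('g'): window [6,9] length 4 -- new best
Longest substring with no repeats: "dbag" with length 4

4


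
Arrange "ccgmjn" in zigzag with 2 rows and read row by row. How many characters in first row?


Zigzag "ccgmjn" into 2 rows:
Placing characters:
  'c' => row 0
  'c' => row 1
  'g' => row 0
  'm' => row 1
  'j' => row 0
  'n' => row 1
Rows:
  Row 0: "cgj"
  Row 1: "cmn"
First row length: 3

3


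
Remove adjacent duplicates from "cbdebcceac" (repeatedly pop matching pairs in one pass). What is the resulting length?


Input: cbdebcceac
Stack-based adjacent duplicate removal:
  Read 'c': push. Stack: c
  Read 'b': push. Stack: cb
  Read 'd': push. Stack: cbd
  Read 'e': push. Stack: cbde
  Read 'b': push. Stack: cbdeb
  Read 'c': push. Stack: cbdebc
  Read 'c': matches stack top 'c' => pop. Stack: cbdeb
  Read 'e': push. Stack: cbdebe
  Read 'a': push. Stack: cbdebea
  Read 'c': push. Stack: cbdebeac
Final stack: "cbdebeac" (length 8)

8


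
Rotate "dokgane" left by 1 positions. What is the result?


Input: "dokgane", rotate left by 1
First 1 characters: "d"
Remaining characters: "okgane"
Concatenate remaining + first: "okgane" + "d" = "okganed"

okganed


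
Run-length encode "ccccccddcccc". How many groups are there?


Input: ccccccddcccc
Scanning for consecutive runs:
  Group 1: 'c' x 6 (positions 0-5)
  Group 2: 'd' x 2 (positions 6-7)
  Group 3: 'c' x 4 (positions 8-11)
Total groups: 3

3


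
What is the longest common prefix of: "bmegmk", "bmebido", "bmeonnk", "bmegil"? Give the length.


Words: bmegmk, bmebido, bmeonnk, bmegil
  Position 0: all 'b' => match
  Position 1: all 'm' => match
  Position 2: all 'e' => match
  Position 3: ('g', 'b', 'o', 'g') => mismatch, stop
LCP = "bme" (length 3)

3


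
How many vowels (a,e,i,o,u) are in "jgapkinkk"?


Input: jgapkinkk
Checking each character:
  'j' at position 0: consonant
  'g' at position 1: consonant
  'a' at position 2: vowel (running total: 1)
  'p' at position 3: consonant
  'k' at position 4: consonant
  'i' at position 5: vowel (running total: 2)
  'n' at position 6: consonant
  'k' at position 7: consonant
  'k' at position 8: consonant
Total vowels: 2

2


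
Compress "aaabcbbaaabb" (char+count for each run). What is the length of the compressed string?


Input: aaabcbbaaabb
Runs:
  'a' x 3 => "a3"
  'b' x 1 => "b1"
  'c' x 1 => "c1"
  'b' x 2 => "b2"
  'a' x 3 => "a3"
  'b' x 2 => "b2"
Compressed: "a3b1c1b2a3b2"
Compressed length: 12

12


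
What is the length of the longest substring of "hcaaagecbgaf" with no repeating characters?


Input: "hcaaagecbgaf"
Sliding window (track last position of each char):
  Position 0 ('h'): window [0,0] length 1 -- new best
  Position 1 ('c'): window [0,1] length 2 -- new best
  Position 2 ('a'): window [0,2] length 3 -- new best
  Position 3 ('a'): repeat (last at 2), move window start to 3
  Position 3 ('a'): window [3,3] length 1
  Position 4 ('a'): repeat (last at 3), move window start to 4
  Position 4 ('a'): window [4,4] length 1
  Position 5 ('g'): window [4,5] length 2
  Position 6 ('e'): window [4,6] length 3
  Position 7 ('c'): window [4,7] length 4 -- new best
  Position 8 ('b'): window [4,8] length 5 -- new best
  Position 9 ('g'): repeat (last at 5), move window start to 6
  Position 9 ('g'): window [6,9] length 4
  Position 10 ('a'): window [6,10] length 5
  Position 11 ('f'): window [6,11] length 6 -- new best
Longest substring with no repeats: "ecbgaf" with length 6

6


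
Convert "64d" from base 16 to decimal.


Input: "64d" in base 16
Positional expansion:
  Digit '6' (value 6) x 16^2 = 1536
  Digit '4' (value 4) x 16^1 = 64
  Digit 'd' (value 13) x 16^0 = 13
Sum = 1613

1613


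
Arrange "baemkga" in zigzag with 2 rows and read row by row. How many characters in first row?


Zigzag "baemkga" into 2 rows:
Placing characters:
  'b' => row 0
  'a' => row 1
  'e' => row 0
  'm' => row 1
  'k' => row 0
  'g' => row 1
  'a' => row 0
Rows:
  Row 0: "beka"
  Row 1: "amg"
First row length: 4

4


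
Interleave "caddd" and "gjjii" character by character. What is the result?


Interleaving "caddd" and "gjjii":
  Position 0: 'c' from first, 'g' from second => "cg"
  Position 1: 'a' from first, 'j' from second => "aj"
  Position 2: 'd' from first, 'j' from second => "dj"
  Position 3: 'd' from first, 'i' from second => "di"
  Position 4: 'd' from first, 'i' from second => "di"
Result: cgajdjdidi

cgajdjdidi


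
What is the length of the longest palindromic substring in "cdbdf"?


Input: "cdbdf"
Checking substrings for palindromes:
  [1:4] "dbd" (len 3) => palindrome
Longest palindromic substring: "dbd" with length 3

3


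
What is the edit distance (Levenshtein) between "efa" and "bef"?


Computing edit distance: "efa" -> "bef"
DP table:
           b    e    f
      0    1    2    3
  e   1    1    1    2
  f   2    2    2    1
  a   3    3    3    2
Edit distance = dp[3][3] = 2

2


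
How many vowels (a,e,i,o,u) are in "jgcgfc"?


Input: jgcgfc
Checking each character:
  'j' at position 0: consonant
  'g' at position 1: consonant
  'c' at position 2: consonant
  'g' at position 3: consonant
  'f' at position 4: consonant
  'c' at position 5: consonant
Total vowels: 0

0


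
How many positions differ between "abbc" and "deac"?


Comparing "abbc" and "deac" position by position:
  Position 0: 'a' vs 'd' => DIFFER
  Position 1: 'b' vs 'e' => DIFFER
  Position 2: 'b' vs 'a' => DIFFER
  Position 3: 'c' vs 'c' => same
Positions that differ: 3

3


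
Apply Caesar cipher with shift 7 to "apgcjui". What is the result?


Caesar cipher: shift "apgcjui" by 7
  'a' (pos 0) + 7 = pos 7 = 'h'
  'p' (pos 15) + 7 = pos 22 = 'w'
  'g' (pos 6) + 7 = pos 13 = 'n'
  'c' (pos 2) + 7 = pos 9 = 'j'
  'j' (pos 9) + 7 = pos 16 = 'q'
  'u' (pos 20) + 7 = pos 1 = 'b'
  'i' (pos 8) + 7 = pos 15 = 'p'
Result: hwnjqbp

hwnjqbp


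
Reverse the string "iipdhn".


Input: iipdhn
Reading characters right to left:
  Position 5: 'n'
  Position 4: 'h'
  Position 3: 'd'
  Position 2: 'p'
  Position 1: 'i'
  Position 0: 'i'
Reversed: nhdpii

nhdpii


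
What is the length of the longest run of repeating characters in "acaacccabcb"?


Input: "acaacccabcb"
Scanning for longest run:
  Position 1 ('c'): new char, reset run to 1
  Position 2 ('a'): new char, reset run to 1
  Position 3 ('a'): continues run of 'a', length=2
  Position 4 ('c'): new char, reset run to 1
  Position 5 ('c'): continues run of 'c', length=2
  Position 6 ('c'): continues run of 'c', length=3
  Position 7 ('a'): new char, reset run to 1
  Position 8 ('b'): new char, reset run to 1
  Position 9 ('c'): new char, reset run to 1
  Position 10 ('b'): new char, reset run to 1
Longest run: 'c' with length 3

3


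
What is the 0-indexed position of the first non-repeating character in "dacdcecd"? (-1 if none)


Input: dacdcecd
Character frequencies:
  'a': 1
  'c': 3
  'd': 3
  'e': 1
Scanning left to right for freq == 1:
  Position 0 ('d'): freq=3, skip
  Position 1 ('a'): unique! => answer = 1

1


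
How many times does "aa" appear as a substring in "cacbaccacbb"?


Searching for "aa" in "cacbaccacbb"
Scanning each position:
  Position 0: "ca" => no
  Position 1: "ac" => no
  Position 2: "cb" => no
  Position 3: "ba" => no
  Position 4: "ac" => no
  Position 5: "cc" => no
  Position 6: "ca" => no
  Position 7: "ac" => no
  Position 8: "cb" => no
  Position 9: "bb" => no
Total occurrences: 0

0


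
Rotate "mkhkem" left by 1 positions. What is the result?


Input: "mkhkem", rotate left by 1
First 1 characters: "m"
Remaining characters: "khkem"
Concatenate remaining + first: "khkem" + "m" = "khkemm"

khkemm


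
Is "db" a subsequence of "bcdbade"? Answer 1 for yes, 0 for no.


Check if "db" is a subsequence of "bcdbade"
Greedy scan:
  Position 0 ('b'): no match needed
  Position 1 ('c'): no match needed
  Position 2 ('d'): matches sub[0] = 'd'
  Position 3 ('b'): matches sub[1] = 'b'
  Position 4 ('a'): no match needed
  Position 5 ('d'): no match needed
  Position 6 ('e'): no match needed
All 2 characters matched => is a subsequence

1


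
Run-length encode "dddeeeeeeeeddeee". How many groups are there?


Input: dddeeeeeeeeddeee
Scanning for consecutive runs:
  Group 1: 'd' x 3 (positions 0-2)
  Group 2: 'e' x 8 (positions 3-10)
  Group 3: 'd' x 2 (positions 11-12)
  Group 4: 'e' x 3 (positions 13-15)
Total groups: 4

4


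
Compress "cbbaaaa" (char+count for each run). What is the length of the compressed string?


Input: cbbaaaa
Runs:
  'c' x 1 => "c1"
  'b' x 2 => "b2"
  'a' x 4 => "a4"
Compressed: "c1b2a4"
Compressed length: 6

6


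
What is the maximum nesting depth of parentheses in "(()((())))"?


Input: "(()((())))"
Tracking depth:
  Position 0 '(': depth becomes 1
  Position 1 '(': depth becomes 2
  Position 2 ')': depth becomes 1
  Position 3 '(': depth becomes 2
  Position 4 '(': depth becomes 3
  Position 5 '(': depth becomes 4
  Position 6 ')': depth becomes 3
  Position 7 ')': depth becomes 2
  Position 8 ')': depth becomes 1
  Position 9 ')': depth becomes 0
Maximum depth reached: 4

4


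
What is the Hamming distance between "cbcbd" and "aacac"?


Comparing "cbcbd" and "aacac" position by position:
  Position 0: 'c' vs 'a' => differ
  Position 1: 'b' vs 'a' => differ
  Position 2: 'c' vs 'c' => same
  Position 3: 'b' vs 'a' => differ
  Position 4: 'd' vs 'c' => differ
Total differences (Hamming distance): 4

4


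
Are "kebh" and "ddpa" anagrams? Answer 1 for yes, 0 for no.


Strings: "kebh", "ddpa"
Sorted first:  behk
Sorted second: addp
Differ at position 0: 'b' vs 'a' => not anagrams

0


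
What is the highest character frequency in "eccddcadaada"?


Input: eccddcadaada
Character counts:
  'a': 4
  'c': 3
  'd': 4
  'e': 1
Maximum frequency: 4

4


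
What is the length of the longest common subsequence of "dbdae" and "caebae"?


LCS of "dbdae" and "caebae"
DP table:
           c    a    e    b    a    e
      0    0    0    0    0    0    0
  d   0    0    0    0    0    0    0
  b   0    0    0    0    1    1    1
  d   0    0    0    0    1    1    1
  a   0    0    1    1    1    2    2
  e   0    0    1    2    2    2    3
LCS length = dp[5][6] = 3

3


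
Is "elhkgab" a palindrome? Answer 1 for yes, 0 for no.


Input: elhkgab
Reversed: bagkhle
  Compare pos 0 ('e') with pos 6 ('b'): MISMATCH
  Compare pos 1 ('l') with pos 5 ('a'): MISMATCH
  Compare pos 2 ('h') with pos 4 ('g'): MISMATCH
Result: not a palindrome

0


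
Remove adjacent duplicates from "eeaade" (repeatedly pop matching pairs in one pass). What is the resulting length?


Input: eeaade
Stack-based adjacent duplicate removal:
  Read 'e': push. Stack: e
  Read 'e': matches stack top 'e' => pop. Stack: (empty)
  Read 'a': push. Stack: a
  Read 'a': matches stack top 'a' => pop. Stack: (empty)
  Read 'd': push. Stack: d
  Read 'e': push. Stack: de
Final stack: "de" (length 2)

2


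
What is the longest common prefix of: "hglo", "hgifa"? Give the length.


Words: hglo, hgifa
  Position 0: all 'h' => match
  Position 1: all 'g' => match
  Position 2: ('l', 'i') => mismatch, stop
LCP = "hg" (length 2)

2


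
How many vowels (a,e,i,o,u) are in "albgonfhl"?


Input: albgonfhl
Checking each character:
  'a' at position 0: vowel (running total: 1)
  'l' at position 1: consonant
  'b' at position 2: consonant
  'g' at position 3: consonant
  'o' at position 4: vowel (running total: 2)
  'n' at position 5: consonant
  'f' at position 6: consonant
  'h' at position 7: consonant
  'l' at position 8: consonant
Total vowels: 2

2


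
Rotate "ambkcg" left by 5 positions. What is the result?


Input: "ambkcg", rotate left by 5
First 5 characters: "ambkc"
Remaining characters: "g"
Concatenate remaining + first: "g" + "ambkc" = "gambkc"

gambkc


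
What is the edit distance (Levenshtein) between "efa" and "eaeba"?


Computing edit distance: "efa" -> "eaeba"
DP table:
           e    a    e    b    a
      0    1    2    3    4    5
  e   1    0    1    2    3    4
  f   2    1    1    2    3    4
  a   3    2    1    2    3    3
Edit distance = dp[3][5] = 3

3


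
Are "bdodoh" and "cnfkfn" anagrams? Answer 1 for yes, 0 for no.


Strings: "bdodoh", "cnfkfn"
Sorted first:  bddhoo
Sorted second: cffknn
Differ at position 0: 'b' vs 'c' => not anagrams

0


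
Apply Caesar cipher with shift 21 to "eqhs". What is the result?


Caesar cipher: shift "eqhs" by 21
  'e' (pos 4) + 21 = pos 25 = 'z'
  'q' (pos 16) + 21 = pos 11 = 'l'
  'h' (pos 7) + 21 = pos 2 = 'c'
  's' (pos 18) + 21 = pos 13 = 'n'
Result: zlcn

zlcn


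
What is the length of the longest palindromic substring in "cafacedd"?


Input: "cafacedd"
Checking substrings for palindromes:
  [0:5] "cafac" (len 5) => palindrome
  [1:4] "afa" (len 3) => palindrome
  [6:8] "dd" (len 2) => palindrome
Longest palindromic substring: "cafac" with length 5

5


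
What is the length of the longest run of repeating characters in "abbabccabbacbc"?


Input: "abbabccabbacbc"
Scanning for longest run:
  Position 1 ('b'): new char, reset run to 1
  Position 2 ('b'): continues run of 'b', length=2
  Position 3 ('a'): new char, reset run to 1
  Position 4 ('b'): new char, reset run to 1
  Position 5 ('c'): new char, reset run to 1
  Position 6 ('c'): continues run of 'c', length=2
  Position 7 ('a'): new char, reset run to 1
  Position 8 ('b'): new char, reset run to 1
  Position 9 ('b'): continues run of 'b', length=2
  Position 10 ('a'): new char, reset run to 1
  Position 11 ('c'): new char, reset run to 1
  Position 12 ('b'): new char, reset run to 1
  Position 13 ('c'): new char, reset run to 1
Longest run: 'b' with length 2

2


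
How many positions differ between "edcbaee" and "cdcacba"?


Comparing "edcbaee" and "cdcacba" position by position:
  Position 0: 'e' vs 'c' => DIFFER
  Position 1: 'd' vs 'd' => same
  Position 2: 'c' vs 'c' => same
  Position 3: 'b' vs 'a' => DIFFER
  Position 4: 'a' vs 'c' => DIFFER
  Position 5: 'e' vs 'b' => DIFFER
  Position 6: 'e' vs 'a' => DIFFER
Positions that differ: 5

5


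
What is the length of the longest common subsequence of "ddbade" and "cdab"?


LCS of "ddbade" and "cdab"
DP table:
           c    d    a    b
      0    0    0    0    0
  d   0    0    1    1    1
  d   0    0    1    1    1
  b   0    0    1    1    2
  a   0    0    1    2    2
  d   0    0    1    2    2
  e   0    0    1    2    2
LCS length = dp[6][4] = 2

2


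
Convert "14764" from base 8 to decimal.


Input: "14764" in base 8
Positional expansion:
  Digit '1' (value 1) x 8^4 = 4096
  Digit '4' (value 4) x 8^3 = 2048
  Digit '7' (value 7) x 8^2 = 448
  Digit '6' (value 6) x 8^1 = 48
  Digit '4' (value 4) x 8^0 = 4
Sum = 6644

6644


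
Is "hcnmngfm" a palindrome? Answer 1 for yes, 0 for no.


Input: hcnmngfm
Reversed: mfgnmnch
  Compare pos 0 ('h') with pos 7 ('m'): MISMATCH
  Compare pos 1 ('c') with pos 6 ('f'): MISMATCH
  Compare pos 2 ('n') with pos 5 ('g'): MISMATCH
  Compare pos 3 ('m') with pos 4 ('n'): MISMATCH
Result: not a palindrome

0


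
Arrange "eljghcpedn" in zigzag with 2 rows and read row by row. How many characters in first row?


Zigzag "eljghcpedn" into 2 rows:
Placing characters:
  'e' => row 0
  'l' => row 1
  'j' => row 0
  'g' => row 1
  'h' => row 0
  'c' => row 1
  'p' => row 0
  'e' => row 1
  'd' => row 0
  'n' => row 1
Rows:
  Row 0: "ejhpd"
  Row 1: "lgcen"
First row length: 5

5


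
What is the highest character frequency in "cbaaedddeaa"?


Input: cbaaedddeaa
Character counts:
  'a': 4
  'b': 1
  'c': 1
  'd': 3
  'e': 2
Maximum frequency: 4

4


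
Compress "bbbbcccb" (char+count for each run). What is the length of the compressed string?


Input: bbbbcccb
Runs:
  'b' x 4 => "b4"
  'c' x 3 => "c3"
  'b' x 1 => "b1"
Compressed: "b4c3b1"
Compressed length: 6

6


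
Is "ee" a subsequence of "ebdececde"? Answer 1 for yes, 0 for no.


Check if "ee" is a subsequence of "ebdececde"
Greedy scan:
  Position 0 ('e'): matches sub[0] = 'e'
  Position 1 ('b'): no match needed
  Position 2 ('d'): no match needed
  Position 3 ('e'): matches sub[1] = 'e'
  Position 4 ('c'): no match needed
  Position 5 ('e'): no match needed
  Position 6 ('c'): no match needed
  Position 7 ('d'): no match needed
  Position 8 ('e'): no match needed
All 2 characters matched => is a subsequence

1


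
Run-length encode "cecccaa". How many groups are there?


Input: cecccaa
Scanning for consecutive runs:
  Group 1: 'c' x 1 (positions 0-0)
  Group 2: 'e' x 1 (positions 1-1)
  Group 3: 'c' x 3 (positions 2-4)
  Group 4: 'a' x 2 (positions 5-6)
Total groups: 4

4


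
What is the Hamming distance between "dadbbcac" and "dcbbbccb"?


Comparing "dadbbcac" and "dcbbbccb" position by position:
  Position 0: 'd' vs 'd' => same
  Position 1: 'a' vs 'c' => differ
  Position 2: 'd' vs 'b' => differ
  Position 3: 'b' vs 'b' => same
  Position 4: 'b' vs 'b' => same
  Position 5: 'c' vs 'c' => same
  Position 6: 'a' vs 'c' => differ
  Position 7: 'c' vs 'b' => differ
Total differences (Hamming distance): 4

4


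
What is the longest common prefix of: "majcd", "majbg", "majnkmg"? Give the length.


Words: majcd, majbg, majnkmg
  Position 0: all 'm' => match
  Position 1: all 'a' => match
  Position 2: all 'j' => match
  Position 3: ('c', 'b', 'n') => mismatch, stop
LCP = "maj" (length 3)

3


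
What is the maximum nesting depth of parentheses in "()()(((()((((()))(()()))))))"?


Input: "()()(((()((((()))(()()))))))"
Tracking depth:
  Position 0 '(': depth becomes 1
  Position 1 ')': depth becomes 0
  Position 2 '(': depth becomes 1
  Position 3 ')': depth becomes 0
  Position 4 '(': depth becomes 1
  Position 5 '(': depth becomes 2
  Position 6 '(': depth becomes 3
  Position 7 '(': depth becomes 4
  Position 8 ')': depth becomes 3
  Position 9 '(': depth becomes 4
  Position 10 '(': depth becomes 5
  Position 11 '(': depth becomes 6
  Position 12 '(': depth becomes 7
  Position 13 '(': depth becomes 8
  Position 14 ')': depth becomes 7
  Position 15 ')': depth becomes 6
  Position 16 ')': depth becomes 5
  Position 17 '(': depth becomes 6
  Position 18 '(': depth becomes 7
  Position 19 ')': depth becomes 6
  Position 20 '(': depth becomes 7
  Position 21 ')': depth becomes 6
  Position 22 ')': depth becomes 5
  Position 23 ')': depth becomes 4
  Position 24 ')': depth becomes 3
  Position 25 ')': depth becomes 2
  Position 26 ')': depth becomes 1
  Position 27 ')': depth becomes 0
Maximum depth reached: 8

8


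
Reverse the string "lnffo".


Input: lnffo
Reading characters right to left:
  Position 4: 'o'
  Position 3: 'f'
  Position 2: 'f'
  Position 1: 'n'
  Position 0: 'l'
Reversed: offnl

offnl


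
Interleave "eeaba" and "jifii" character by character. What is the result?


Interleaving "eeaba" and "jifii":
  Position 0: 'e' from first, 'j' from second => "ej"
  Position 1: 'e' from first, 'i' from second => "ei"
  Position 2: 'a' from first, 'f' from second => "af"
  Position 3: 'b' from first, 'i' from second => "bi"
  Position 4: 'a' from first, 'i' from second => "ai"
Result: ejeiafbiai

ejeiafbiai


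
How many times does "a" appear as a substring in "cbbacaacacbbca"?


Searching for "a" in "cbbacaacacbbca"
Scanning each position:
  Position 0: "c" => no
  Position 1: "b" => no
  Position 2: "b" => no
  Position 3: "a" => MATCH
  Position 4: "c" => no
  Position 5: "a" => MATCH
  Position 6: "a" => MATCH
  Position 7: "c" => no
  Position 8: "a" => MATCH
  Position 9: "c" => no
  Position 10: "b" => no
  Position 11: "b" => no
  Position 12: "c" => no
  Position 13: "a" => MATCH
Total occurrences: 5

5


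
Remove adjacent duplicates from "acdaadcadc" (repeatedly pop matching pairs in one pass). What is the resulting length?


Input: acdaadcadc
Stack-based adjacent duplicate removal:
  Read 'a': push. Stack: a
  Read 'c': push. Stack: ac
  Read 'd': push. Stack: acd
  Read 'a': push. Stack: acda
  Read 'a': matches stack top 'a' => pop. Stack: acd
  Read 'd': matches stack top 'd' => pop. Stack: ac
  Read 'c': matches stack top 'c' => pop. Stack: a
  Read 'a': matches stack top 'a' => pop. Stack: (empty)
  Read 'd': push. Stack: d
  Read 'c': push. Stack: dc
Final stack: "dc" (length 2)

2


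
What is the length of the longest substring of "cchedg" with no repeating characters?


Input: "cchedg"
Sliding window (track last position of each char):
  Position 0 ('c'): window [0,0] length 1 -- new best
  Position 1 ('c'): repeat (last at 0), move window start to 1
  Position 1 ('c'): window [1,1] length 1
  Position 2 ('h'): window [1,2] length 2 -- new best
  Position 3 ('e'): window [1,3] length 3 -- new best
  Position 4 ('d'): window [1,4] length 4 -- new best
  Position 5 ('g'): window [1,5] length 5 -- new best
Longest substring with no repeats: "chedg" with length 5

5


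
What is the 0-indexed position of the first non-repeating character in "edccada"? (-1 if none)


Input: edccada
Character frequencies:
  'a': 2
  'c': 2
  'd': 2
  'e': 1
Scanning left to right for freq == 1:
  Position 0 ('e'): unique! => answer = 0

0


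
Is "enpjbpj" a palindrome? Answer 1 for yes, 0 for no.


Input: enpjbpj
Reversed: jpbjpne
  Compare pos 0 ('e') with pos 6 ('j'): MISMATCH
  Compare pos 1 ('n') with pos 5 ('p'): MISMATCH
  Compare pos 2 ('p') with pos 4 ('b'): MISMATCH
Result: not a palindrome

0
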